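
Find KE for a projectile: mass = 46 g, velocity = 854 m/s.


E = 0.5*m*v^2 = 0.5*0.046*854^2 = 16774 J

16774 J


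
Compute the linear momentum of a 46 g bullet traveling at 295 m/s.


p = m*v = 0.046*295 = 13.57 kg·m/s

13.57 kg·m/s


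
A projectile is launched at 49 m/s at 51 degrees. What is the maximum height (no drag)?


H = (v0*sin(theta))^2 / (2g) = (49*sin(51°))^2 / (2*9.81) = 73.91 m

73.91 m


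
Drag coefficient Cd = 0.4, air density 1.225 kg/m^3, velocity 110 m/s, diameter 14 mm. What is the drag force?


A = pi*(d/2)^2 = pi*(14/2000)^2 = 1.53938e-04 m^2
Fd = 0.5*Cd*rho*A*v^2 = 0.5*0.4*1.225*1.53938e-04*110^2 = 0.4563 N

0.4563 N


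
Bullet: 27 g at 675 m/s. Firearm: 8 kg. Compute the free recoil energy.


v_r = m_p*v_p/m_gun = 0.027*675/8 = 2.27813 m/s, E_r = 0.5*m_gun*v_r^2 = 0.5*8*2.27813^2 = 20.76 J

20.76 J


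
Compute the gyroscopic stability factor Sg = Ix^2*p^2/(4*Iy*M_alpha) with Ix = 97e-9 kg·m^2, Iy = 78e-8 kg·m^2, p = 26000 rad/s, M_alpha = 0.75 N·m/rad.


Sg = Ix^2 * p^2 / (4 * Iy * M_alpha) = (97e-9)^2 * 26000^2 / (4 * 78e-8 * 0.75) = 2.718

2.718


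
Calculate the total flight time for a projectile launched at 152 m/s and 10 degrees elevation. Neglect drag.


T = 2*v0*sin(theta)/g = 2*152*sin(10°)/9.81 = 5.381 s

5.381 s


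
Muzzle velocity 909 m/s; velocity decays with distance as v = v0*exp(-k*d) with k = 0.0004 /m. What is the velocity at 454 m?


v = v0*exp(-k*d) = 909*exp(-0.0004*454) = 758 m/s

758 m/s


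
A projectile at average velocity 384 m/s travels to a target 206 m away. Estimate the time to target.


t = d/v = 206/384 = 0.5365 s

0.5365 s


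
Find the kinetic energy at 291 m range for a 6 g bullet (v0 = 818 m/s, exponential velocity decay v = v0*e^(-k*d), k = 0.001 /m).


v = v0*exp(-k*d) = 818*exp(-0.001*291) = 611.468 m/s
E = 0.5*m*v^2 = 0.5*0.006*611.468^2 = 1122 J

1122 J


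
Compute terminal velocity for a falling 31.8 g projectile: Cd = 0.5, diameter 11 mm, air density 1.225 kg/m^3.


A = pi*(d/2)^2 = pi*(11/2000)^2 = 9.50332e-05 m^2
vt = sqrt(2mg/(Cd*rho*A)) = sqrt(2*0.0318*9.81/(0.5 * 1.225 * 9.50332e-05)) = 103.5 m/s

103.5 m/s


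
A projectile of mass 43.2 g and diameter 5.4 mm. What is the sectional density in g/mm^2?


SD = m/d^2 = 43.2/5.4^2 = 1.481 g/mm^2

1.481 g/mm^2


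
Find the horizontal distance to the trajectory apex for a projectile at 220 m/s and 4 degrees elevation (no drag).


R = v0^2*sin(2*theta)/g = 220^2*sin(2*4°)/9.81 = 686.644 m
apex_dist = R/2 = 686.644/2 = 343.3 m

343.3 m


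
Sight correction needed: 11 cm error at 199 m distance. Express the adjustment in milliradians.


1 mrad subtends 1 cm per 10 m of range, so adj = error_cm / (dist_m / 10) = 11 / (199/10) = 0.5528 mrad

0.5528 mrad


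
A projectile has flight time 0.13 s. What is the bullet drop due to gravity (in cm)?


drop = 0.5*g*t^2 = 0.5*9.81*0.13^2 = 0.0828945 m ≈ 8.289 cm

8.289 cm


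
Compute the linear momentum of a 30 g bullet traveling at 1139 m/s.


p = m*v = 0.03*1139 = 34.17 kg·m/s

34.17 kg·m/s


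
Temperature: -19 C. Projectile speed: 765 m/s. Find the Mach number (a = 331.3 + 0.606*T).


a = 331.3 + 0.606*(-19) = 319.786 m/s
M = v/a = 765/319.786 = 2.392

2.392


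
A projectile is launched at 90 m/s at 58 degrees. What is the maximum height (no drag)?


H = (v0*sin(theta))^2 / (2g) = (90*sin(58°))^2 / (2*9.81) = 296.9 m

296.9 m


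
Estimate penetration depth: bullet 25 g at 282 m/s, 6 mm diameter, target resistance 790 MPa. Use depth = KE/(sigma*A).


A = pi*(d/2)^2 = pi*(6/2)^2 = 28.2743 mm^2
E = 0.5*m*v^2 = 0.5*0.025*282^2 = 994.05 J
depth = E/(sigma*A) = 994.05 J / (790 MPa * 28.2743 mm^2) = 994.05/(790 * 28.2743) m = 0.0445029 m ≈ 44.5 mm

44.5 mm


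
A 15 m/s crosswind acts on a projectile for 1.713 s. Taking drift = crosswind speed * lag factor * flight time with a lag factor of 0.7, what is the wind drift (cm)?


drift = v_wind * lag * t = 15 * 0.7 * 1.713 = 17.9865 m ≈ 1799 cm

1799 cm


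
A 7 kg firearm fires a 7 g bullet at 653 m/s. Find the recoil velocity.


v_recoil = m_p * v_p / m_gun = 0.007 * 653 / 7 = 0.653 m/s

0.653 m/s


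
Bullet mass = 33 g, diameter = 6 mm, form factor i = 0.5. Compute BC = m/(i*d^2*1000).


BC = m/(i*d^2*1000) = 33/(0.5 * 6^2 * 1000) = 0.001833

0.001833


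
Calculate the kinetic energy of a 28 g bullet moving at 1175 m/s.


E = 0.5*m*v^2 = 0.5*0.028*1175^2 = 19329 J

19329 J


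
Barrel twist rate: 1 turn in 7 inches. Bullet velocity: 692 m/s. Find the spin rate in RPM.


twist_m = 7*0.0254 = 0.1778 m
spin = v/twist = 692/0.1778 = 3892.013 rev/s
RPM = spin*60 = 3892.013*60 ≈ 233521 RPM

233521 RPM


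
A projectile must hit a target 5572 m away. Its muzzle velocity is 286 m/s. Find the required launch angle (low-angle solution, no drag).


sin(2*theta) = R*g/v0^2 = 5572*9.81/286^2 = 0.668264, theta = arcsin(0.668264)/2 = 20.97°

20.97 degrees


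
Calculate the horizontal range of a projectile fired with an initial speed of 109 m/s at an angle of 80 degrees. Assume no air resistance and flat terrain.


R = v0^2 * sin(2*theta) / g = 109^2 * sin(2*80°) / 9.81 = 414.2 m

414.2 m


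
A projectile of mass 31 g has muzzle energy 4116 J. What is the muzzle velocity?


v = sqrt(2*E/m) = sqrt(2*4116/0.031) = 515.3 m/s

515.3 m/s


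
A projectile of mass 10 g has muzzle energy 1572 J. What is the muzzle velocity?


v = sqrt(2*E/m) = sqrt(2*1572/0.01) = 560.7 m/s

560.7 m/s


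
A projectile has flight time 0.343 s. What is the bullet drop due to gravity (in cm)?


drop = 0.5*g*t^2 = 0.5*9.81*0.343^2 = 0.577068 m ≈ 57.71 cm

57.71 cm


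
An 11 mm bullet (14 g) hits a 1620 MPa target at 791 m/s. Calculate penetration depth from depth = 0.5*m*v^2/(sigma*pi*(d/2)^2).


A = pi*(d/2)^2 = pi*(11/2)^2 = 95.0332 mm^2
E = 0.5*m*v^2 = 0.5*0.014*791^2 = 4379.77 J
depth = E/(sigma*A) = 4379.77 J / (1620 MPa * 95.0332 mm^2) = 4379.77/(1620 * 95.0332) m = 0.0284486 m ≈ 28.45 mm

28.45 mm


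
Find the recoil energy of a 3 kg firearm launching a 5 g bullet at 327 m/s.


v_r = m_p*v_p/m_gun = 0.005*327/3 = 0.545 m/s, E_r = 0.5*m_gun*v_r^2 = 0.5*3*0.545^2 = 0.4455 J

0.4455 J


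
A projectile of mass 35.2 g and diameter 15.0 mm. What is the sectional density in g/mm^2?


SD = m/d^2 = 35.2/15.0^2 = 0.1564 g/mm^2

0.1564 g/mm^2


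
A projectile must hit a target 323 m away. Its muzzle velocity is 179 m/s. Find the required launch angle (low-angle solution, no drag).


sin(2*theta) = R*g/v0^2 = 323*9.81/179^2 = 0.098893, theta = arcsin(0.098893)/2 = 2.838°

2.838 degrees


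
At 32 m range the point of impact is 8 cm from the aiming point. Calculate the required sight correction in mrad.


1 mrad subtends 1 cm per 10 m of range, so adj = error_cm / (dist_m / 10) = 8 / (32/10) = 2.5 mrad

2.5 mrad


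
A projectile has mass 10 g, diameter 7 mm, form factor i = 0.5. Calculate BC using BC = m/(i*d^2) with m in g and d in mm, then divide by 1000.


BC = m/(i*d^2*1000) = 10/(0.5 * 7^2 * 1000) = 0.0004082

0.0004082


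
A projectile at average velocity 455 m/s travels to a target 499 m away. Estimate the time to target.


t = d/v = 499/455 = 1.097 s

1.097 s


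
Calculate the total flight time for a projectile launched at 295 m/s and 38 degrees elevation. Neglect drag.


T = 2*v0*sin(theta)/g = 2*295*sin(38°)/9.81 = 37.03 s

37.03 s


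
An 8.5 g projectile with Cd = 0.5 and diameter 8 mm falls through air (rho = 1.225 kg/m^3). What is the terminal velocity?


A = pi*(d/2)^2 = pi*(8/2000)^2 = 5.02655e-05 m^2
vt = sqrt(2mg/(Cd*rho*A)) = sqrt(2*0.0085*9.81/(0.5 * 1.225 * 5.02655e-05)) = 73.6 m/s

73.6 m/s


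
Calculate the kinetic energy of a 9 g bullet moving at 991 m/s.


E = 0.5*m*v^2 = 0.5*0.009*991^2 = 4419 J

4419 J


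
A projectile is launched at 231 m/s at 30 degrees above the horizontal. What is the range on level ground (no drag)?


R = v0^2 * sin(2*theta) / g = 231^2 * sin(2*30°) / 9.81 = 4711 m

4711 m


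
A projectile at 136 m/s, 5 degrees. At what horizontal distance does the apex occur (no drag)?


R = v0^2*sin(2*theta)/g = 136^2*sin(2*5°)/9.81 = 327.4 m
apex_dist = R/2 = 327.4/2 = 163.7 m

163.7 m


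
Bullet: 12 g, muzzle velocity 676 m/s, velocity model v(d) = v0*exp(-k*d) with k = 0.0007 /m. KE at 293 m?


v = v0*exp(-k*d) = 676*exp(-0.0007*293) = 550.647 m/s
E = 0.5*m*v^2 = 0.5*0.012*550.647^2 = 1819 J

1819 J


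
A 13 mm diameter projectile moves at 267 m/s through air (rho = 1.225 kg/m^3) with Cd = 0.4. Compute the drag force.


A = pi*(d/2)^2 = pi*(13/2000)^2 = 1.32732e-04 m^2
Fd = 0.5*Cd*rho*A*v^2 = 0.5*0.4*1.225*1.32732e-04*267^2 = 2.318 N

2.318 N


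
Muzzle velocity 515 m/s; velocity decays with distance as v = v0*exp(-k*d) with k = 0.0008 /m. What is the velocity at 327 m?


v = v0*exp(-k*d) = 515*exp(-0.0008*327) = 396.5 m/s

396.5 m/s


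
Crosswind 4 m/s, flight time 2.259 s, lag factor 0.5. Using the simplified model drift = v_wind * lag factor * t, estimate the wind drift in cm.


drift = v_wind * lag * t = 4 * 0.5 * 2.259 = 4.518 m ≈ 451.8 cm

451.8 cm


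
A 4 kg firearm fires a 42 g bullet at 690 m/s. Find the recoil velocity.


v_recoil = m_p * v_p / m_gun = 0.042 * 690 / 4 = 7.245 m/s

7.245 m/s


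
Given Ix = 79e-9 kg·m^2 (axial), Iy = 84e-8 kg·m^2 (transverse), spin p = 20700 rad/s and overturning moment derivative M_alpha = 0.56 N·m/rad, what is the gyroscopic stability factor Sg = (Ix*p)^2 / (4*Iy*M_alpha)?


Sg = Ix^2 * p^2 / (4 * Iy * M_alpha) = (79e-9)^2 * 20700^2 / (4 * 84e-8 * 0.56) = 1.421

1.421


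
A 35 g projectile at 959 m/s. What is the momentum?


p = m*v = 0.035*959 = 33.57 kg·m/s

33.57 kg·m/s


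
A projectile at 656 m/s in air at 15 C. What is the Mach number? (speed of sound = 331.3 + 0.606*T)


a = 331.3 + 0.606*(15) = 340.39 m/s
M = v/a = 656/340.39 = 1.927

1.927


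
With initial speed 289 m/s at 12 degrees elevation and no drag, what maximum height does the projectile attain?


H = (v0*sin(theta))^2 / (2g) = (289*sin(12°))^2 / (2*9.81) = 184 m

184 m


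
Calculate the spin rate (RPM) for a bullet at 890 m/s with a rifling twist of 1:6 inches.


twist_m = 6*0.0254 = 0.1524 m
spin = v/twist = 890/0.1524 = 5839.895 rev/s
RPM = spin*60 = 5839.895*60 ≈ 350394 RPM

350394 RPM


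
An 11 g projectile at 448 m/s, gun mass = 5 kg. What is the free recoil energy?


v_r = m_p*v_p/m_gun = 0.011*448/5 = 0.9856 m/s, E_r = 0.5*m_gun*v_r^2 = 0.5*5*0.9856^2 = 2.429 J

2.429 J


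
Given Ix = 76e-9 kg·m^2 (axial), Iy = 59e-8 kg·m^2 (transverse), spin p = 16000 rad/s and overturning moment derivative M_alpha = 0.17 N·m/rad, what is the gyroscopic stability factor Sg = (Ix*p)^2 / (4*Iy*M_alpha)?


Sg = Ix^2 * p^2 / (4 * Iy * M_alpha) = (76e-9)^2 * 16000^2 / (4 * 59e-8 * 0.17) = 3.686

3.686


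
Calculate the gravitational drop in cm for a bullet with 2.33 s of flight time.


drop = 0.5*g*t^2 = 0.5*9.81*2.33^2 = 26.6288 m ≈ 2663 cm

2663 cm


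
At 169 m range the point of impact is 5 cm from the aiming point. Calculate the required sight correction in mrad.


1 mrad subtends 1 cm per 10 m of range, so adj = error_cm / (dist_m / 10) = 5 / (169/10) = 0.2959 mrad

0.2959 mrad


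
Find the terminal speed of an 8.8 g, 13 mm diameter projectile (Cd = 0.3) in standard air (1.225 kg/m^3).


A = pi*(d/2)^2 = pi*(13/2000)^2 = 1.32732e-04 m^2
vt = sqrt(2mg/(Cd*rho*A)) = sqrt(2*0.0088*9.81/(0.3 * 1.225 * 1.32732e-04)) = 59.49 m/s

59.49 m/s


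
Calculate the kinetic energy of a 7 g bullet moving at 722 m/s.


E = 0.5*m*v^2 = 0.5*0.007*722^2 = 1824 J

1824 J


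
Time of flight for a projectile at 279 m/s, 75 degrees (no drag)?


T = 2*v0*sin(theta)/g = 2*279*sin(75°)/9.81 = 54.94 s

54.94 s


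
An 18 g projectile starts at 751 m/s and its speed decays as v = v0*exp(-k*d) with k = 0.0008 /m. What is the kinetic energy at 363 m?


v = v0*exp(-k*d) = 751*exp(-0.0008*363) = 561.721 m/s
E = 0.5*m*v^2 = 0.5*0.018*561.721^2 = 2840 J

2840 J


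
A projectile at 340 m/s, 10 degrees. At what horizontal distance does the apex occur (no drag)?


R = v0^2*sin(2*theta)/g = 340^2*sin(2*10°)/9.81 = 4030.33 m
apex_dist = R/2 = 4030.33/2 = 2015 m

2015 m


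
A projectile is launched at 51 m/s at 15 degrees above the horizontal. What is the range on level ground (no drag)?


R = v0^2 * sin(2*theta) / g = 51^2 * sin(2*15°) / 9.81 = 132.6 m

132.6 m


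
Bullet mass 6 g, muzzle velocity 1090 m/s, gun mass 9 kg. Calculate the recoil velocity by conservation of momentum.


v_recoil = m_p * v_p / m_gun = 0.006 * 1090 / 9 = 0.7267 m/s

0.7267 m/s


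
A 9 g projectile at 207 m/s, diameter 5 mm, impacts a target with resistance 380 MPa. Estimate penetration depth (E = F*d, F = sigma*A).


A = pi*(d/2)^2 = pi*(5/2)^2 = 19.635 mm^2
E = 0.5*m*v^2 = 0.5*0.009*207^2 = 192.82 J
depth = E/(sigma*A) = 192.82 J / (380 MPa * 19.635 mm^2) = 192.82/(380 * 19.635) m = 0.0258428 m ≈ 25.84 mm

25.84 mm


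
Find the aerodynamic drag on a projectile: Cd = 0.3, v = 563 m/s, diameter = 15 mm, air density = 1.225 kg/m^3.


A = pi*(d/2)^2 = pi*(15/2000)^2 = 1.76715e-04 m^2
Fd = 0.5*Cd*rho*A*v^2 = 0.5*0.3*1.225*1.76715e-04*563^2 = 10.29 N

10.29 N


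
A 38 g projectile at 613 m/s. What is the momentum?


p = m*v = 0.038*613 = 23.29 kg·m/s

23.29 kg·m/s


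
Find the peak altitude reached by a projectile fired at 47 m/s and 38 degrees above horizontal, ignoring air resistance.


H = (v0*sin(theta))^2 / (2g) = (47*sin(38°))^2 / (2*9.81) = 42.68 m

42.68 m


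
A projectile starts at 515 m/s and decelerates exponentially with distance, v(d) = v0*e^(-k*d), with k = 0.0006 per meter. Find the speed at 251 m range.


v = v0*exp(-k*d) = 515*exp(-0.0006*251) = 443 m/s

443 m/s


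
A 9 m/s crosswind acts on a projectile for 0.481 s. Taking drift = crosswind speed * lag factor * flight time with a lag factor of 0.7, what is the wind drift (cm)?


drift = v_wind * lag * t = 9 * 0.7 * 0.481 = 3.0303 m ≈ 303 cm

303 cm


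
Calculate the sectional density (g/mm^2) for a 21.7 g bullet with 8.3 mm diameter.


SD = m/d^2 = 21.7/8.3^2 = 0.315 g/mm^2

0.315 g/mm^2


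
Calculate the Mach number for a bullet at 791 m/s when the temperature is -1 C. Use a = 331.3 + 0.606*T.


a = 331.3 + 0.606*(-1) = 330.694 m/s
M = v/a = 791/330.694 = 2.392

2.392


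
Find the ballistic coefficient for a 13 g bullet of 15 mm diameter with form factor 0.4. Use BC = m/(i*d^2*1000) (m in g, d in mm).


BC = m/(i*d^2*1000) = 13/(0.4 * 15^2 * 1000) = 0.0001444

0.0001444


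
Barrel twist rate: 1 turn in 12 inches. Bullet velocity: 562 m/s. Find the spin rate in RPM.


twist_m = 12*0.0254 = 0.3048 m
spin = v/twist = 562/0.3048 = 1843.832 rev/s
RPM = spin*60 = 1843.832*60 ≈ 110630 RPM

110630 RPM


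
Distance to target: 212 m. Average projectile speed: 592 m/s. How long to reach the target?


t = d/v = 212/592 = 0.3581 s

0.3581 s


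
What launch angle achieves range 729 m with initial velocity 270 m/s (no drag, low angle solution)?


sin(2*theta) = R*g/v0^2 = 729*9.81/270^2 = 0.0981, theta = arcsin(0.0981)/2 = 2.815°

2.815 degrees


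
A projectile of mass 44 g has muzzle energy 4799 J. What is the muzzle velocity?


v = sqrt(2*E/m) = sqrt(2*4799/0.044) = 467.1 m/s

467.1 m/s


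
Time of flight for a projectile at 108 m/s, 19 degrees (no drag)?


T = 2*v0*sin(theta)/g = 2*108*sin(19°)/9.81 = 7.168 s

7.168 s


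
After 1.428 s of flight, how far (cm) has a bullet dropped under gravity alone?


drop = 0.5*g*t^2 = 0.5*9.81*1.428^2 = 10.0022 m ≈ 1000 cm

1000 cm


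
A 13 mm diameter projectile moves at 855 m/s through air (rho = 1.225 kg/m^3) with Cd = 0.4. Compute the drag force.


A = pi*(d/2)^2 = pi*(13/2000)^2 = 1.32732e-04 m^2
Fd = 0.5*Cd*rho*A*v^2 = 0.5*0.4*1.225*1.32732e-04*855^2 = 23.77 N

23.77 N


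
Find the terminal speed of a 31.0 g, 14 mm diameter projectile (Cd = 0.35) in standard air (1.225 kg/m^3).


A = pi*(d/2)^2 = pi*(14/2000)^2 = 1.53938e-04 m^2
vt = sqrt(2mg/(Cd*rho*A)) = sqrt(2*0.031*9.81/(0.35 * 1.225 * 1.53938e-04)) = 96 m/s

96 m/s


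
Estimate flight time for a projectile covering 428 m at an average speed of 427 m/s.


t = d/v = 428/427 = 1.002 s

1.002 s


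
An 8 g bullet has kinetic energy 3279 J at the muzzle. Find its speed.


v = sqrt(2*E/m) = sqrt(2*3279/0.008) = 905.4 m/s

905.4 m/s


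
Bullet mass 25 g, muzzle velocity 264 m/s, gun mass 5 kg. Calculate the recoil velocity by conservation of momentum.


v_recoil = m_p * v_p / m_gun = 0.025 * 264 / 5 = 1.32 m/s

1.32 m/s


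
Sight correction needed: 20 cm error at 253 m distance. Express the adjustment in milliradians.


1 mrad subtends 1 cm per 10 m of range, so adj = error_cm / (dist_m / 10) = 20 / (253/10) = 0.7905 mrad

0.7905 mrad


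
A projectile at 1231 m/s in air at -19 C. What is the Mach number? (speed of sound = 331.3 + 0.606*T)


a = 331.3 + 0.606*(-19) = 319.786 m/s
M = v/a = 1231/319.786 = 3.849

3.849


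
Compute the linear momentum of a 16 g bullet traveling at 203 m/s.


p = m*v = 0.016*203 = 3.248 kg·m/s

3.248 kg·m/s


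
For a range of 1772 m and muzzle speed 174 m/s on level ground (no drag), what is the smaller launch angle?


sin(2*theta) = R*g/v0^2 = 1772*9.81/174^2 = 0.574162, theta = arcsin(0.574162)/2 = 17.52°

17.52 degrees


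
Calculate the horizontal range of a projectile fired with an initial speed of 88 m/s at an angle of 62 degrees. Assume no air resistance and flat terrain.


R = v0^2 * sin(2*theta) / g = 88^2 * sin(2*62°) / 9.81 = 654.4 m

654.4 m


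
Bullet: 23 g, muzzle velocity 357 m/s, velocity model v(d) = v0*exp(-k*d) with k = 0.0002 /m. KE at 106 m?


v = v0*exp(-k*d) = 357*exp(-0.0002*106) = 349.511 m/s
E = 0.5*m*v^2 = 0.5*0.023*349.511^2 = 1405 J

1405 J


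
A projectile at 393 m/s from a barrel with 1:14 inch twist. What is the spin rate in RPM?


twist_m = 14*0.0254 = 0.3556 m
spin = v/twist = 393/0.3556 = 1105.174 rev/s
RPM = spin*60 = 1105.174*60 ≈ 66310 RPM

66310 RPM


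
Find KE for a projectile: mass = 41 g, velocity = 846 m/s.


E = 0.5*m*v^2 = 0.5*0.041*846^2 = 14672 J

14672 J


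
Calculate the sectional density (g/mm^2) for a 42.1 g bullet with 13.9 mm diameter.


SD = m/d^2 = 42.1/13.9^2 = 0.2179 g/mm^2

0.2179 g/mm^2


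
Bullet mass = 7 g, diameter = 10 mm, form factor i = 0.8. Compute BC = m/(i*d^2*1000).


BC = m/(i*d^2*1000) = 7/(0.8 * 10^2 * 1000) = 8.75e-05

8.75e-05


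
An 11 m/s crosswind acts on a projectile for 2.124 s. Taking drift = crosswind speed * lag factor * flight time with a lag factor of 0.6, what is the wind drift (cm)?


drift = v_wind * lag * t = 11 * 0.6 * 2.124 = 14.0184 m ≈ 1402 cm

1402 cm


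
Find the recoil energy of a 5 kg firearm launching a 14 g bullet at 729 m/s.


v_r = m_p*v_p/m_gun = 0.014*729/5 = 2.0412 m/s, E_r = 0.5*m_gun*v_r^2 = 0.5*5*2.0412^2 = 10.42 J

10.42 J


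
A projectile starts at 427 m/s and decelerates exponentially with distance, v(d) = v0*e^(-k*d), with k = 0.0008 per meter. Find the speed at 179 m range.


v = v0*exp(-k*d) = 427*exp(-0.0008*179) = 370 m/s

370 m/s


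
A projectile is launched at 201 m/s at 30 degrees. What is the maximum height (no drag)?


H = (v0*sin(theta))^2 / (2g) = (201*sin(30°))^2 / (2*9.81) = 514.8 m

514.8 m


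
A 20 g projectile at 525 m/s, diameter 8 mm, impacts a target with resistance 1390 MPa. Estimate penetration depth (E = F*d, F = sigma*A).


A = pi*(d/2)^2 = pi*(8/2)^2 = 50.2655 mm^2
E = 0.5*m*v^2 = 0.5*0.02*525^2 = 2756.25 J
depth = E/(sigma*A) = 2756.25 J / (1390 MPa * 50.2655 mm^2) = 2756.25/(1390 * 50.2655) m = 0.0394488 m ≈ 39.45 mm

39.45 mm


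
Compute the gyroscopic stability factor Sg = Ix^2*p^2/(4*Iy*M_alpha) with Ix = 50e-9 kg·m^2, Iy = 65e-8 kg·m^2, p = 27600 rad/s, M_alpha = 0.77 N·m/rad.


Sg = Ix^2 * p^2 / (4 * Iy * M_alpha) = (50e-9)^2 * 27600^2 / (4 * 65e-8 * 0.77) = 0.9512

0.9512


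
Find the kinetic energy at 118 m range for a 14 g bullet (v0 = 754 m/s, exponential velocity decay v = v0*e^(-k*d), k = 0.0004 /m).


v = v0*exp(-k*d) = 754*exp(-0.0004*118) = 719.238 m/s
E = 0.5*m*v^2 = 0.5*0.014*719.238^2 = 3621 J

3621 J


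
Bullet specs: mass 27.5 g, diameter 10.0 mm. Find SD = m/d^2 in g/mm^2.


SD = m/d^2 = 27.5/10.0^2 = 0.275 g/mm^2

0.275 g/mm^2


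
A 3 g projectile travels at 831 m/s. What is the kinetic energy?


E = 0.5*m*v^2 = 0.5*0.003*831^2 = 1036 J

1036 J


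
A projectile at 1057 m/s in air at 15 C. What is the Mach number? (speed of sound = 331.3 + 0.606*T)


a = 331.3 + 0.606*(15) = 340.39 m/s
M = v/a = 1057/340.39 = 3.105

3.105


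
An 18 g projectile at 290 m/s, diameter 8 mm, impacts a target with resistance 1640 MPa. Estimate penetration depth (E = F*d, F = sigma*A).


A = pi*(d/2)^2 = pi*(8/2)^2 = 50.2655 mm^2
E = 0.5*m*v^2 = 0.5*0.018*290^2 = 756.9 J
depth = E/(sigma*A) = 756.9 J / (1640 MPa * 50.2655 mm^2) = 756.9/(1640 * 50.2655) m = 0.00918174 m ≈ 9.182 mm

9.182 mm


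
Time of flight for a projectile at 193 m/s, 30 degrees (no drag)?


T = 2*v0*sin(theta)/g = 2*193*sin(30°)/9.81 = 19.67 s

19.67 s


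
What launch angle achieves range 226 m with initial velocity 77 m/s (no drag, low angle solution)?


sin(2*theta) = R*g/v0^2 = 226*9.81/77^2 = 0.373935, theta = arcsin(0.373935)/2 = 10.98°

10.98 degrees


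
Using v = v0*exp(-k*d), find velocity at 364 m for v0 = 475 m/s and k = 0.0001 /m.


v = v0*exp(-k*d) = 475*exp(-0.0001*364) = 458 m/s

458 m/s


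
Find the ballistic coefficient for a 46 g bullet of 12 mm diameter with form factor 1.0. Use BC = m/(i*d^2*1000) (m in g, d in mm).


BC = m/(i*d^2*1000) = 46/(1.0 * 12^2 * 1000) = 0.0003194

0.0003194


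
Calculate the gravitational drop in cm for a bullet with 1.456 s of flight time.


drop = 0.5*g*t^2 = 0.5*9.81*1.456^2 = 10.3983 m ≈ 1040 cm

1040 cm


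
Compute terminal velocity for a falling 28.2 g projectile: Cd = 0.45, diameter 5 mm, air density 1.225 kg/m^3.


A = pi*(d/2)^2 = pi*(5/2000)^2 = 1.96350e-05 m^2
vt = sqrt(2mg/(Cd*rho*A)) = sqrt(2*0.0282*9.81/(0.45 * 1.225 * 1.96350e-05)) = 226.1 m/s

226.1 m/s


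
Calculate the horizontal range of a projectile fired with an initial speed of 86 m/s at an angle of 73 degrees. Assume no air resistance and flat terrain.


R = v0^2 * sin(2*theta) / g = 86^2 * sin(2*73°) / 9.81 = 421.6 m

421.6 m


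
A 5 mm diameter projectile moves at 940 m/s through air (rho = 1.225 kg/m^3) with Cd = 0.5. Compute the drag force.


A = pi*(d/2)^2 = pi*(5/2000)^2 = 1.96350e-05 m^2
Fd = 0.5*Cd*rho*A*v^2 = 0.5*0.5*1.225*1.96350e-05*940^2 = 5.313 N

5.313 N


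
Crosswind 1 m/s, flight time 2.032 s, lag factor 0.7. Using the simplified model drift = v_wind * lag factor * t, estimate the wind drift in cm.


drift = v_wind * lag * t = 1 * 0.7 * 2.032 = 1.4224 m ≈ 142.2 cm

142.2 cm


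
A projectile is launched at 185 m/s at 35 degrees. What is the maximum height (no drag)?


H = (v0*sin(theta))^2 / (2g) = (185*sin(35°))^2 / (2*9.81) = 573.9 m

573.9 m


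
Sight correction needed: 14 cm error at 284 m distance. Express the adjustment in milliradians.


1 mrad subtends 1 cm per 10 m of range, so adj = error_cm / (dist_m / 10) = 14 / (284/10) = 0.493 mrad

0.493 mrad


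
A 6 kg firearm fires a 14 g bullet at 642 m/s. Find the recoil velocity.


v_recoil = m_p * v_p / m_gun = 0.014 * 642 / 6 = 1.498 m/s

1.498 m/s


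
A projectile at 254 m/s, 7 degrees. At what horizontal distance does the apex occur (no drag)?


R = v0^2*sin(2*theta)/g = 254^2*sin(2*7°)/9.81 = 1591.01 m
apex_dist = R/2 = 1591.01/2 = 795.5 m

795.5 m


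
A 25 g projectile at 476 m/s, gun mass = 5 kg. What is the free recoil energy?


v_r = m_p*v_p/m_gun = 0.025*476/5 = 2.38 m/s, E_r = 0.5*m_gun*v_r^2 = 0.5*5*2.38^2 = 14.16 J

14.16 J


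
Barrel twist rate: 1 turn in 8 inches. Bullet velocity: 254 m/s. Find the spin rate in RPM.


twist_m = 8*0.0254 = 0.2032 m
spin = v/twist = 254/0.2032 = 1250 rev/s
RPM = spin*60 = 1250*60 ≈ 75000 RPM

75000 RPM


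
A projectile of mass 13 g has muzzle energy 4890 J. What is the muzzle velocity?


v = sqrt(2*E/m) = sqrt(2*4890/0.013) = 867.4 m/s

867.4 m/s


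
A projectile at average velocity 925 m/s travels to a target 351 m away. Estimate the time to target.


t = d/v = 351/925 = 0.3795 s

0.3795 s


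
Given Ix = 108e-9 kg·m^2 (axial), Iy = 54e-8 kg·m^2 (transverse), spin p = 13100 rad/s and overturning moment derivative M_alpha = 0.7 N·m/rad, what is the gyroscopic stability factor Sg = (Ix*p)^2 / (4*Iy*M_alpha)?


Sg = Ix^2 * p^2 / (4 * Iy * M_alpha) = (108e-9)^2 * 13100^2 / (4 * 54e-8 * 0.7) = 1.324

1.324


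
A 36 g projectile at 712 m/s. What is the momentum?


p = m*v = 0.036*712 = 25.63 kg·m/s

25.63 kg·m/s


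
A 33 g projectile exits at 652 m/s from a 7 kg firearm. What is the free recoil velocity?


v_recoil = m_p * v_p / m_gun = 0.033 * 652 / 7 = 3.074 m/s

3.074 m/s


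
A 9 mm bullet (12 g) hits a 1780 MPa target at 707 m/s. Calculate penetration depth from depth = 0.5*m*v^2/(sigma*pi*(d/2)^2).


A = pi*(d/2)^2 = pi*(9/2)^2 = 63.6173 mm^2
E = 0.5*m*v^2 = 0.5*0.012*707^2 = 2999.09 J
depth = E/(sigma*A) = 2999.09 J / (1780 MPa * 63.6173 mm^2) = 2999.09/(1780 * 63.6173) m = 0.0264847 m ≈ 26.48 mm

26.48 mm


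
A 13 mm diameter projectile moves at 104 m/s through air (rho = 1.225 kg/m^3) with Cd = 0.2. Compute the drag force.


A = pi*(d/2)^2 = pi*(13/2000)^2 = 1.32732e-04 m^2
Fd = 0.5*Cd*rho*A*v^2 = 0.5*0.2*1.225*1.32732e-04*104^2 = 0.1759 N

0.1759 N


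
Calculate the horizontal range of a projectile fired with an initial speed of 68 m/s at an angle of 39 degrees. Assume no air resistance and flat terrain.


R = v0^2 * sin(2*theta) / g = 68^2 * sin(2*39°) / 9.81 = 461.1 m

461.1 m


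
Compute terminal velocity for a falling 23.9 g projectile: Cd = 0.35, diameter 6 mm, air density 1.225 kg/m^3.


A = pi*(d/2)^2 = pi*(6/2000)^2 = 2.82743e-05 m^2
vt = sqrt(2mg/(Cd*rho*A)) = sqrt(2*0.0239*9.81/(0.35 * 1.225 * 2.82743e-05)) = 196.7 m/s

196.7 m/s


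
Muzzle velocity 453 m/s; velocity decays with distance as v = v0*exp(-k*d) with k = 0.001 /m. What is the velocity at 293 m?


v = v0*exp(-k*d) = 453*exp(-0.001*293) = 337.9 m/s

337.9 m/s


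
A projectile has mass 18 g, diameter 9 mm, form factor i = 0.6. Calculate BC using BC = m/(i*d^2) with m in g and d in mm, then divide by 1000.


BC = m/(i*d^2*1000) = 18/(0.6 * 9^2 * 1000) = 0.0003704

0.0003704


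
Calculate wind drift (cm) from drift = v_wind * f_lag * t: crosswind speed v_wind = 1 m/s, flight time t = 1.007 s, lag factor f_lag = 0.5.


drift = v_wind * lag * t = 1 * 0.5 * 1.007 = 0.5035 m ≈ 50.35 cm

50.35 cm


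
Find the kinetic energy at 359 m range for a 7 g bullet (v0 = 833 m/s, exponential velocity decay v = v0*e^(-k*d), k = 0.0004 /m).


v = v0*exp(-k*d) = 833*exp(-0.0004*359) = 721.573 m/s
E = 0.5*m*v^2 = 0.5*0.007*721.573^2 = 1822 J

1822 J


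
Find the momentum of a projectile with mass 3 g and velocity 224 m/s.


p = m*v = 0.003*224 = 0.672 kg·m/s

0.672 kg·m/s


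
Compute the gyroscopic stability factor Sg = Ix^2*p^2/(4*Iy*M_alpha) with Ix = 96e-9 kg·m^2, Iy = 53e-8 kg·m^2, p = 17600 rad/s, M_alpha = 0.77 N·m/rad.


Sg = Ix^2 * p^2 / (4 * Iy * M_alpha) = (96e-9)^2 * 17600^2 / (4 * 53e-8 * 0.77) = 1.749

1.749


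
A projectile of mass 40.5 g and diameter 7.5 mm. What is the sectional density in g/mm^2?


SD = m/d^2 = 40.5/7.5^2 = 0.72 g/mm^2

0.72 g/mm^2


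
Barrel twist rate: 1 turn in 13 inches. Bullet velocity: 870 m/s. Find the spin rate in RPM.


twist_m = 13*0.0254 = 0.3302 m
spin = v/twist = 870/0.3302 = 2634.767 rev/s
RPM = spin*60 = 2634.767*60 ≈ 158086 RPM

158086 RPM


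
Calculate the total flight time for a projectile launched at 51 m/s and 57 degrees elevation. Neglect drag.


T = 2*v0*sin(theta)/g = 2*51*sin(57°)/9.81 = 8.72 s

8.72 s


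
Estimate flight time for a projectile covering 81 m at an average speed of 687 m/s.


t = d/v = 81/687 = 0.1179 s

0.1179 s


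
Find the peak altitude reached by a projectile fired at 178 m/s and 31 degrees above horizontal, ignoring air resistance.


H = (v0*sin(theta))^2 / (2g) = (178*sin(31°))^2 / (2*9.81) = 428.4 m

428.4 m


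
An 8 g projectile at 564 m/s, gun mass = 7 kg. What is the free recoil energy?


v_r = m_p*v_p/m_gun = 0.008*564/7 = 0.644571 m/s, E_r = 0.5*m_gun*v_r^2 = 0.5*7*0.644571^2 = 1.454 J

1.454 J


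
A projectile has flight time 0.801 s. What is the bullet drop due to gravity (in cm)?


drop = 0.5*g*t^2 = 0.5*9.81*0.801^2 = 3.14705 m ≈ 314.7 cm

314.7 cm


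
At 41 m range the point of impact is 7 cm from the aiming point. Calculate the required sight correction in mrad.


1 mrad subtends 1 cm per 10 m of range, so adj = error_cm / (dist_m / 10) = 7 / (41/10) = 1.707 mrad

1.707 mrad


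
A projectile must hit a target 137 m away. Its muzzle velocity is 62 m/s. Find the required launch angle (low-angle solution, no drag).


sin(2*theta) = R*g/v0^2 = 137*9.81/62^2 = 0.349628, theta = arcsin(0.349628)/2 = 10.23°

10.23 degrees


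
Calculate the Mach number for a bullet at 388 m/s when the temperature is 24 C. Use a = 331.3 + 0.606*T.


a = 331.3 + 0.606*(24) = 345.844 m/s
M = v/a = 388/345.844 = 1.122

1.122


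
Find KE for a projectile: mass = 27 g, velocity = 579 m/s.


E = 0.5*m*v^2 = 0.5*0.027*579^2 = 4526 J

4526 J


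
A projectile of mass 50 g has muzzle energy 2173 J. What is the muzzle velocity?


v = sqrt(2*E/m) = sqrt(2*2173/0.05) = 294.8 m/s

294.8 m/s


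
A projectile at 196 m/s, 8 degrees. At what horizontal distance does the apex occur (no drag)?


R = v0^2*sin(2*theta)/g = 196^2*sin(2*8°)/9.81 = 1079.4 m
apex_dist = R/2 = 1079.4/2 = 539.7 m

539.7 m


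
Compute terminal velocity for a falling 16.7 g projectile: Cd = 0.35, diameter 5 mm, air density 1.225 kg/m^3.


A = pi*(d/2)^2 = pi*(5/2000)^2 = 1.96350e-05 m^2
vt = sqrt(2mg/(Cd*rho*A)) = sqrt(2*0.0167*9.81/(0.35 * 1.225 * 1.96350e-05)) = 197.3 m/s

197.3 m/s


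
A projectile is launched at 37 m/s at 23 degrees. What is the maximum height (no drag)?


H = (v0*sin(theta))^2 / (2g) = (37*sin(23°))^2 / (2*9.81) = 10.65 m

10.65 m


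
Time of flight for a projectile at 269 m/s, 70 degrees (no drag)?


T = 2*v0*sin(theta)/g = 2*269*sin(70°)/9.81 = 51.53 s

51.53 s


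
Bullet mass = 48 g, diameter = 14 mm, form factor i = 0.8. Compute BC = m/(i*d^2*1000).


BC = m/(i*d^2*1000) = 48/(0.8 * 14^2 * 1000) = 0.0003061

0.0003061


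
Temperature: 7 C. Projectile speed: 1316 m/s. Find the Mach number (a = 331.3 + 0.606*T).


a = 331.3 + 0.606*(7) = 335.542 m/s
M = v/a = 1316/335.542 = 3.922

3.922


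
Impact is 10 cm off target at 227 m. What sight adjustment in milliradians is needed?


1 mrad subtends 1 cm per 10 m of range, so adj = error_cm / (dist_m / 10) = 10 / (227/10) = 0.4405 mrad

0.4405 mrad


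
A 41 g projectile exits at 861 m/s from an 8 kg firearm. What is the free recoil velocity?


v_recoil = m_p * v_p / m_gun = 0.041 * 861 / 8 = 4.413 m/s

4.413 m/s


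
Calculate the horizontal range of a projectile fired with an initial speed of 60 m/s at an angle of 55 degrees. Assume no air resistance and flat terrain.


R = v0^2 * sin(2*theta) / g = 60^2 * sin(2*55°) / 9.81 = 344.8 m

344.8 m


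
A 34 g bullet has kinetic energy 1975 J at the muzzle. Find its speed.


v = sqrt(2*E/m) = sqrt(2*1975/0.034) = 340.8 m/s

340.8 m/s


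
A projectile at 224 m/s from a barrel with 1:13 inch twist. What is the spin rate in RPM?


twist_m = 13*0.0254 = 0.3302 m
spin = v/twist = 224/0.3302 = 678.3767 rev/s
RPM = spin*60 = 678.3767*60 ≈ 40703 RPM

40703 RPM


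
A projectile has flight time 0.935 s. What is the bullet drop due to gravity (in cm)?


drop = 0.5*g*t^2 = 0.5*9.81*0.935^2 = 4.28807 m ≈ 428.8 cm

428.8 cm


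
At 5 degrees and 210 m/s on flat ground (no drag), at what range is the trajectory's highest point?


R = v0^2*sin(2*theta)/g = 210^2*sin(2*5°)/9.81 = 780.62 m
apex_dist = R/2 = 780.62/2 = 390.3 m

390.3 m


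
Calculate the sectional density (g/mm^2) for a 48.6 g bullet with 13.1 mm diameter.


SD = m/d^2 = 48.6/13.1^2 = 0.2832 g/mm^2

0.2832 g/mm^2


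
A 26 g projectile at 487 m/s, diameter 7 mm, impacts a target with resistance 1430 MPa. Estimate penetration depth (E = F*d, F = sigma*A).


A = pi*(d/2)^2 = pi*(7/2)^2 = 38.4845 mm^2
E = 0.5*m*v^2 = 0.5*0.026*487^2 = 3083.2 J
depth = E/(sigma*A) = 3083.2 J / (1430 MPa * 38.4845 mm^2) = 3083.2/(1430 * 38.4845) m = 0.0560247 m ≈ 56.02 mm

56.02 mm


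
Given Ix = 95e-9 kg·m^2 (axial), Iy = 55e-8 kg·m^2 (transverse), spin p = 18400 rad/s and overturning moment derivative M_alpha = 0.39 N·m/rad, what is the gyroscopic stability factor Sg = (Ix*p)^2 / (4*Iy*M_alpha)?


Sg = Ix^2 * p^2 / (4 * Iy * M_alpha) = (95e-9)^2 * 18400^2 / (4 * 55e-8 * 0.39) = 3.561

3.561


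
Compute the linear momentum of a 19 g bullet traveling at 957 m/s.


p = m*v = 0.019*957 = 18.18 kg·m/s

18.18 kg·m/s


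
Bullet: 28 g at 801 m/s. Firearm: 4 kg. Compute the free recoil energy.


v_r = m_p*v_p/m_gun = 0.028*801/4 = 5.607 m/s, E_r = 0.5*m_gun*v_r^2 = 0.5*4*5.607^2 = 62.88 J

62.88 J


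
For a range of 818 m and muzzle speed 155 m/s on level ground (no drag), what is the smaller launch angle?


sin(2*theta) = R*g/v0^2 = 818*9.81/155^2 = 0.33401, theta = arcsin(0.33401)/2 = 9.756°

9.756 degrees


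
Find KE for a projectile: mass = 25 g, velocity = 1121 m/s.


E = 0.5*m*v^2 = 0.5*0.025*1121^2 = 15708 J

15708 J


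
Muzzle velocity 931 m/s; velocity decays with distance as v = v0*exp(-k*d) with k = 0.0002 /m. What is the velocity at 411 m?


v = v0*exp(-k*d) = 931*exp(-0.0002*411) = 857.5 m/s

857.5 m/s


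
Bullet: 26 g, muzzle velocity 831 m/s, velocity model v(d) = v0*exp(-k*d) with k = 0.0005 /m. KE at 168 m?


v = v0*exp(-k*d) = 831*exp(-0.0005*168) = 764.047 m/s
E = 0.5*m*v^2 = 0.5*0.026*764.047^2 = 7589 J

7589 J


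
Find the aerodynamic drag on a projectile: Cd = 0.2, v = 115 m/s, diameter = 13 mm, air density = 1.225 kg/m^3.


A = pi*(d/2)^2 = pi*(13/2000)^2 = 1.32732e-04 m^2
Fd = 0.5*Cd*rho*A*v^2 = 0.5*0.2*1.225*1.32732e-04*115^2 = 0.215 N

0.215 N


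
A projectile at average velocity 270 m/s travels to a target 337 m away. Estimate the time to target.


t = d/v = 337/270 = 1.248 s

1.248 s


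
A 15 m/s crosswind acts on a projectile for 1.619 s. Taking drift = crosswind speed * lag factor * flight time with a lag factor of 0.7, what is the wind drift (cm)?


drift = v_wind * lag * t = 15 * 0.7 * 1.619 = 16.9995 m ≈ 1700 cm

1700 cm


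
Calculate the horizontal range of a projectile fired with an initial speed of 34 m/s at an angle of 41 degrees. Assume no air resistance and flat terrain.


R = v0^2 * sin(2*theta) / g = 34^2 * sin(2*41°) / 9.81 = 116.7 m

116.7 m


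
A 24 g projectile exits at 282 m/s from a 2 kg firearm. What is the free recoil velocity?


v_recoil = m_p * v_p / m_gun = 0.024 * 282 / 2 = 3.384 m/s

3.384 m/s


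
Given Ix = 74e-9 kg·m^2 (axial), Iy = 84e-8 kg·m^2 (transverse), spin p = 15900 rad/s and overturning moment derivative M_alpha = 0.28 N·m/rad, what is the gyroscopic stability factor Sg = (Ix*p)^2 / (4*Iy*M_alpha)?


Sg = Ix^2 * p^2 / (4 * Iy * M_alpha) = (74e-9)^2 * 15900^2 / (4 * 84e-8 * 0.28) = 1.472

1.472


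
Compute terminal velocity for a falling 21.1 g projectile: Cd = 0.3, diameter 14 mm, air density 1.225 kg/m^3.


A = pi*(d/2)^2 = pi*(14/2000)^2 = 1.53938e-04 m^2
vt = sqrt(2mg/(Cd*rho*A)) = sqrt(2*0.0211*9.81/(0.3 * 1.225 * 1.53938e-04)) = 85.54 m/s

85.54 m/s


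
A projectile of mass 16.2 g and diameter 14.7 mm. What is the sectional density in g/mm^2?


SD = m/d^2 = 16.2/14.7^2 = 0.07497 g/mm^2

0.07497 g/mm^2


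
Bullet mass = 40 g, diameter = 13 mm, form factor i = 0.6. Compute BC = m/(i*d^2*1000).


BC = m/(i*d^2*1000) = 40/(0.6 * 13^2 * 1000) = 0.0003945

0.0003945


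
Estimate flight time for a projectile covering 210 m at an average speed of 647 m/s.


t = d/v = 210/647 = 0.3246 s

0.3246 s


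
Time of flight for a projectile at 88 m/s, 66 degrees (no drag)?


T = 2*v0*sin(theta)/g = 2*88*sin(66°)/9.81 = 16.39 s

16.39 s


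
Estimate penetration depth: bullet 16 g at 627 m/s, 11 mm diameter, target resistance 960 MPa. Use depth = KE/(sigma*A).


A = pi*(d/2)^2 = pi*(11/2)^2 = 95.0332 mm^2
E = 0.5*m*v^2 = 0.5*0.016*627^2 = 3145.03 J
depth = E/(sigma*A) = 3145.03 J / (960 MPa * 95.0332 mm^2) = 3145.03/(960 * 95.0332) m = 0.034473 m ≈ 34.47 mm

34.47 mm


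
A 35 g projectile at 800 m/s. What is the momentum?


p = m*v = 0.035*800 = 28 kg·m/s

28 kg·m/s


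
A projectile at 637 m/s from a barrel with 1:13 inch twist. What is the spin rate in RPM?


twist_m = 13*0.0254 = 0.3302 m
spin = v/twist = 637/0.3302 = 1929.134 rev/s
RPM = spin*60 = 1929.134*60 ≈ 115748 RPM

115748 RPM


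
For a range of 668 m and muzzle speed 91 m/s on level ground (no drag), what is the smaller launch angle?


sin(2*theta) = R*g/v0^2 = 668*9.81/91^2 = 0.791339, theta = arcsin(0.791339)/2 = 26.16°

26.16 degrees


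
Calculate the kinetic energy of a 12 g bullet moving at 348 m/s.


E = 0.5*m*v^2 = 0.5*0.012*348^2 = 726.6 J

726.6 J


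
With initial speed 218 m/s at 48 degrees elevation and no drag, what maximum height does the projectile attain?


H = (v0*sin(theta))^2 / (2g) = (218*sin(48°))^2 / (2*9.81) = 1338 m

1338 m


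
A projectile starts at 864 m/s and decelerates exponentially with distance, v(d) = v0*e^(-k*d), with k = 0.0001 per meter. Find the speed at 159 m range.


v = v0*exp(-k*d) = 864*exp(-0.0001*159) = 850.4 m/s

850.4 m/s


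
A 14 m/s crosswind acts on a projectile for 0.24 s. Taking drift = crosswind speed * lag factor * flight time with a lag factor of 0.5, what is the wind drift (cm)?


drift = v_wind * lag * t = 14 * 0.5 * 0.24 = 1.68 m ≈ 168 cm

168 cm


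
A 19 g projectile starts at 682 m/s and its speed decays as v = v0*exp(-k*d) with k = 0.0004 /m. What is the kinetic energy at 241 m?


v = v0*exp(-k*d) = 682*exp(-0.0004*241) = 619.325 m/s
E = 0.5*m*v^2 = 0.5*0.019*619.325^2 = 3644 J

3644 J


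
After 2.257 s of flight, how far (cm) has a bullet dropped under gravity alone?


drop = 0.5*g*t^2 = 0.5*9.81*2.257^2 = 24.9863 m ≈ 2499 cm

2499 cm


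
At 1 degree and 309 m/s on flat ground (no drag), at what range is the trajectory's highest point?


R = v0^2*sin(2*theta)/g = 309^2*sin(2*1°)/9.81 = 339.678 m
apex_dist = R/2 = 339.678/2 = 169.8 m

169.8 m


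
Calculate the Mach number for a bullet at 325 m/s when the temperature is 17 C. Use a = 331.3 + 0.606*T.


a = 331.3 + 0.606*(17) = 341.602 m/s
M = v/a = 325/341.602 = 0.9514

0.9514


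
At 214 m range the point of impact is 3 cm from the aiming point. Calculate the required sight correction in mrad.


1 mrad subtends 1 cm per 10 m of range, so adj = error_cm / (dist_m / 10) = 3 / (214/10) = 0.1402 mrad

0.1402 mrad


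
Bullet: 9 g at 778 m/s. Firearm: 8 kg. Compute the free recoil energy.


v_r = m_p*v_p/m_gun = 0.009*778/8 = 0.87525 m/s, E_r = 0.5*m_gun*v_r^2 = 0.5*8*0.87525^2 = 3.064 J

3.064 J
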